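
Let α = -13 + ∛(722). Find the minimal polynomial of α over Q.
m_α(x) = x^3 + 39x^2 + 507x + 1475

Set β = α + 13 = ∛(722), so β^3 = 722. Then (α + 13)^3 - 722 = 0, i.e. α is a root of g(x) = (x + 13)^3 - 722 = x^3 + 39x^2 + 507x + 1475. Since g(x) = h(x + 13) where h(x) = x^3 - 722, and h is irreducible over Q (because 722 is not a perfect cube, so h has no rational root, and a monic cubic with no rational root is irreducible), g is also irreducible (irreducibility is preserved under the substitution x → x + 13). Hence m_α(x) = x^3 + 39x^2 + 507x + 1475.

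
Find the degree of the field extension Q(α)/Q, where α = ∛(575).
[Q(α):Q] = 3

The minimal polynomial of α is x^3 - 575, irreducible over Q since 575 is not a perfect cube (so x^3 - 575 has no rational root). Hence [Q(α):Q] = deg(m_α) = 3.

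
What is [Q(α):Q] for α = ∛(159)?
[Q(α):Q] = 3

The minimal polynomial of α is x^3 - 159, irreducible over Q since 159 is not a perfect cube (so x^3 - 159 has no rational root). Hence [Q(α):Q] = deg(m_α) = 3.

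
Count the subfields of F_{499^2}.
F_{499^2} has 2 subfields

The subfields of F_{p^n} are exactly the fields F_{p^d} for d | n (each is the fixed field of the unique index-d subgroup of Gal(F_{p^n}/F_p) ≅ Z/nZ). The divisors of n = 2 are {1, 2}, giving 2 subfields: F_{499^1}, F_{499^2}.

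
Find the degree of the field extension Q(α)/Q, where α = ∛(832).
[Q(α):Q] = 3

The minimal polynomial of α is x^3 - 832, irreducible over Q since 832 is not a perfect cube (so x^3 - 832 has no rational root). Hence [Q(α):Q] = deg(m_α) = 3.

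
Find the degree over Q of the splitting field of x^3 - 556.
[K : Q] = 6

The roots of x^3 - 556 are ∛556, ω∛556, ω^2∛556 where ω = e^(2πi/3) is a primitive cube root of unity, so K = Q(∛556, ω). Now [Q(∛556):Q] = 3 (since 556 is not a perfect cube, x^3 - 556 is irreducible) and [Q(ω):Q] = 2. Both 2 and 3 divide [K:Q], and [K:Q] ≤ 3·2 = 6, so [K:Q] = 6. (Equivalently: Q(∛556) ⊂ R but ω ∉ R, so [K : Q(∛556)] = 2.)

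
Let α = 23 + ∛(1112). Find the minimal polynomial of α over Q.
m_α(x) = x^3 - 69x^2 + 1587x - 13279

Set β = α - 23 = ∛(1112), so β^3 = 1112. Then (α - 23)^3 - 1112 = 0, i.e. α is a root of g(x) = (x - 23)^3 - 1112 = x^3 - 69x^2 + 1587x - 13279. Since g(x) = h(x - 23) where h(x) = x^3 - 1112, and h is irreducible over Q (because 1112 is not a perfect cube, so h has no rational root, and a monic cubic with no rational root is irreducible), g is also irreducible (irreducibility is preserved under the substitution x → x - 23). Hence m_α(x) = x^3 - 69x^2 + 1587x - 13279.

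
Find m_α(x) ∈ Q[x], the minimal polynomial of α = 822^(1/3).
m_α(x) = x^3 - 822

α satisfies α^3 = 822, so x^3 - 822 annihilates α. By the rational root test, a rational root p/q (in lowest terms) of x^3 - 822 would satisfy p^3 = 822 q^3, forcing q = 1 and p^3 = 822; but 822 is not a perfect cube, contradiction. A monic cubic over Q with no rational root is irreducible (any nontrivial factorization would include a linear factor). Hence x^3 - 822 is the minimal polynomial of α, and in particular [Q(α):Q] = 3.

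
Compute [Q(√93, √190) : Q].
[Q(√93, √190) : Q] = 4

[Q(√93):Q] = 2 (min poly x^2 - 93, irreducible since 93 is squarefree > 1). For the top step, suppose √190 ∈ Q(√93), say √190 = c + d√93 with c, d ∈ Q. Squaring: 190 = c^2 + 93d^2 + 2cd√93. Since √93 ∉ Q this forces 2cd = 0. If d = 0 then √190 = c ∈ Q, contradicting 190 squarefree > 1. If c = 0 then 190 = 93d^2, so 93·190 = (93d)^2 is a perfect square in Q — but 93·190 = 17670 is not a perfect square (since 93 and 190 are distinct squarefree integers). Contradiction. Hence √190 ∉ Q(√93), so x^2 - 190 stays irreducible over Q(√93) and [Q(√93, √190) : Q(√93)] = 2. By the tower law, [Q(√93, √190) : Q] = 2 · 2 = 4.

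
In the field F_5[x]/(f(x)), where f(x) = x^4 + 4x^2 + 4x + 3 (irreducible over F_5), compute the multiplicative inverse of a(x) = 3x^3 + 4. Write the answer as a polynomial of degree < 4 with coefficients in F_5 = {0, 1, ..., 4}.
a(x)^(-1) ≡ 4x^3 + 4x^2 + 2x (mod f(x))

Since f is irreducible over F_5, F_5[x]/(f) is a field and a(x) ≠ 0 has an inverse. Apply the extended Euclidean algorithm to f(x) and a(x) in F_5[x]: f(x) = (2x)·a(x) + (4x^2 + x + 3);  a(x) = (2x + 2)·(4x^2 + x + 3) + (2x + 3);  (4x^2 + x + 3) = (2x)·(2x + 3) + (3). The last nonzero remainder is the constant 3 = gcd(f, a) in F_5. Back-substituting through the division chain expresses 3 = s(x)·a(x) + t(x)·f(x) with s(x) ≡ 2x^3 + 2x^2 + x (mod f), so (2x^3 + 2x^2 + x)·a(x) ≡ 3 (mod f). Multiplying by 3^(-1) ≡ 2 in F_5 gives a(x)^(-1) ≡ 2·(2x^3 + 2x^2 + x) ≡ 4x^3 + 4x^2 + 2x (mod f). Check: (3x^3 + 4)·(4x^3 + 4x^2 + 2x) = 2x^6 + 2x^5 + x^4 + x^3 + x^2 + 3x ≡ 1 (mod x^4 + 4x^2 + 4x + 3).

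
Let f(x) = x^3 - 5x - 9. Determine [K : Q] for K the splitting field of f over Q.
[K : Q] = 6

By the rational root test, any rational root of the monic integer polynomial f(x) = x^3 - 5x - 9 must be an integer dividing the constant term -9, i.e. one of ±{1, 3, 9}. Evaluating: f(1) = -13, f(-1) = -5, f(3) = 3, f(-3) = -21, f(9) = 675, f(-9) = -693; none is 0, so f has no rational root and is therefore irreducible over Q (a cubic with no linear factor over a field is irreducible). For an irreducible cubic, the Galois group is A_3 or S_3 according as the discriminant disc(f) = -4a^3 - 27b^2 = -4·(-5)^3 - 27·(-9)^2 = -1687 is or is not a square in Q. Here disc(f) = -1687 is not a perfect square in Q, so the Galois group of f over Q is not contained in A_3 and must be all of S_3. The splitting field has degree |S_3| = 6 over Q, so [K : Q] = 6.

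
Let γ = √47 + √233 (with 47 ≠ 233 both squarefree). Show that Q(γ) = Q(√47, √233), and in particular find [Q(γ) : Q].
[Q(γ) : Q] = 4 (equivalently, Q(γ) = Q(√47, √233))

Obviously Q(γ) ⊆ Q(√47, √233), and [Q(√47, √233):Q] = 4 (since 47, 233 are distinct squarefree integers > 1 with 10951 not a perfect square). To show equality we compute the minimal polynomial of γ. From γ = √47 + √233: γ^2 = 47 + 2√(10951) + 233 = 280 + 2√(10951), so γ^2 - 280 = 2√(10951); squaring, (γ^2 - 280)^2 = 4·10951, i.e. γ^4 - 560γ^2 + 78400 - 43804 = 0, i.e. γ^4 - 560γ^2 + 34596 = 0. So γ is a root of x^4 - 560x^2 + 34596. This polynomial is irreducible over Q: it has no rational root (each ±√47 ± √233 is irrational), and any factorization into two quadratics over Q would force √(10951) ∈ Q (pairing opposite roots) or √47, √233 ∈ Q (other pairings), all impossible. Hence [Q(γ):Q] = 4 = [Q(√47, √233):Q], so Q(γ) = Q(√47, √233).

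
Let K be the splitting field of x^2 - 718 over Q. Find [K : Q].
[K : Q] = 2

f(x) = x^2 - 718 factors as (x - √718)(x + √718). The splitting field is K = Q(√718). Since 718 is squarefree and > 1, it is not a perfect square, so x^2 - 718 is irreducible over Q and [Q(√718) : Q] = 2. Hence [K : Q] = 2.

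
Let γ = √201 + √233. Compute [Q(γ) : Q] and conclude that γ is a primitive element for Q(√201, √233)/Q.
[Q(γ) : Q] = 4 (equivalently, Q(γ) = Q(√201, √233))

Obviously Q(γ) ⊆ Q(√201, √233), and [Q(√201, √233):Q] = 4 (since 201, 233 are distinct squarefree integers > 1 with 46833 not a perfect square). To show equality we compute the minimal polynomial of γ. From γ = √201 + √233: γ^2 = 201 + 2√(46833) + 233 = 434 + 2√(46833), so γ^2 - 434 = 2√(46833); squaring, (γ^2 - 434)^2 = 4·46833, i.e. γ^4 - 868γ^2 + 188356 - 187332 = 0, i.e. γ^4 - 868γ^2 + 1024 = 0. So γ is a root of x^4 - 868x^2 + 1024. This polynomial is irreducible over Q: it has no rational root (each ±√201 ± √233 is irrational), and any factorization into two quadratics over Q would force √(46833) ∈ Q (pairing opposite roots) or √201, √233 ∈ Q (other pairings), all impossible. Hence [Q(γ):Q] = 4 = [Q(√201, √233):Q], so Q(γ) = Q(√201, √233).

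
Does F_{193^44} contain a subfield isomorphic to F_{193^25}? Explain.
No: F_{193^25} is not a subfield of F_{193^44}

F_{p^m} embeds in F_{p^n} iff m | n. Here 25 ∤ 44 (since 44 = 1·25 + 19 with remainder 19 ≠ 0), so F_{193^25} is not a subfield of F_{193^44}. Equivalently: if it were, the tower law would give 25 = [F_{193^25}:F_193] dividing [F_{193^44}:F_193] = 44, contradiction.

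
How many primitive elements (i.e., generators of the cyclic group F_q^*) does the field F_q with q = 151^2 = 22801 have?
There are φ(22800) = 5760 primitive elements

F_q^* is cyclic of order q - 1 = 22800. A cyclic group of order m has exactly φ(m) generators. Here m = 22800 = 2^4 · 3 · 5^2 · 19, so the number of primitive elements is φ(22800) = 5760.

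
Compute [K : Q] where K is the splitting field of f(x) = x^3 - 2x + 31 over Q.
[K : Q] = 6

By the rational root test, any rational root of the monic integer polynomial f(x) = x^3 - 2x + 31 must be an integer dividing the constant term 31, i.e. one of ±{1, 31}. Evaluating: f(1) = 30, f(-1) = 32, f(31) = 29760, f(-31) = -29698; none is 0, so f has no rational root and is therefore irreducible over Q (a cubic with no linear factor over a field is irreducible). For an irreducible cubic, the Galois group is A_3 or S_3 according as the discriminant disc(f) = -4a^3 - 27b^2 = -4·(-2)^3 - 27·(31)^2 = -25915 is or is not a square in Q. Here disc(f) = -25915 is not a perfect square in Q, so the Galois group of f over Q is not contained in A_3 and must be all of S_3. The splitting field has degree |S_3| = 6 over Q, so [K : Q] = 6.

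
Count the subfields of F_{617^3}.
F_{617^3} has 2 subfields

The subfields of F_{p^n} are exactly the fields F_{p^d} for d | n (each is the fixed field of the unique index-d subgroup of Gal(F_{p^n}/F_p) ≅ Z/nZ). The divisors of n = 3 are {1, 3}, giving 2 subfields: F_{617^1}, F_{617^3}.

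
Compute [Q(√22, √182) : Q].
[Q(√22, √182) : Q] = 4

[Q(√22):Q] = 2 (min poly x^2 - 22, irreducible since 22 is squarefree > 1). For the top step, suppose √182 ∈ Q(√22), say √182 = c + d√22 with c, d ∈ Q. Squaring: 182 = c^2 + 22d^2 + 2cd√22. Since √22 ∉ Q this forces 2cd = 0. If d = 0 then √182 = c ∈ Q, contradicting 182 squarefree > 1. If c = 0 then 182 = 22d^2, so 22·182 = (22d)^2 is a perfect square in Q — but 22·182 = 4004 is not a perfect square (since 22 and 182 are distinct squarefree integers). Contradiction. Hence √182 ∉ Q(√22), so x^2 - 182 stays irreducible over Q(√22) and [Q(√22, √182) : Q(√22)] = 2. By the tower law, [Q(√22, √182) : Q] = 2 · 2 = 4.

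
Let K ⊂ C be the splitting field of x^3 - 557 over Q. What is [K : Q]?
[K : Q] = 6

The roots of x^3 - 557 are ∛557, ω∛557, ω^2∛557 where ω = e^(2πi/3) is a primitive cube root of unity, so K = Q(∛557, ω). Now [Q(∛557):Q] = 3 (since 557 is not a perfect cube, x^3 - 557 is irreducible) and [Q(ω):Q] = 2. Both 2 and 3 divide [K:Q], and [K:Q] ≤ 3·2 = 6, so [K:Q] = 6. (Equivalently: Q(∛557) ⊂ R but ω ∉ R, so [K : Q(∛557)] = 2.)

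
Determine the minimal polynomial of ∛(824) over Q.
m_α(x) = x^3 - 824

α satisfies α^3 = 824, so x^3 - 824 annihilates α. By the rational root test, a rational root p/q (in lowest terms) of x^3 - 824 would satisfy p^3 = 824 q^3, forcing q = 1 and p^3 = 824; but 824 is not a perfect cube, contradiction. A monic cubic over Q with no rational root is irreducible (any nontrivial factorization would include a linear factor). Hence x^3 - 824 is the minimal polynomial of α, and in particular [Q(α):Q] = 3.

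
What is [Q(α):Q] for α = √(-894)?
[Q(α):Q] = 2

[Q(α):Q] equals the degree of the minimal polynomial of α. Here α^2 = -894 and x^2 + 894 is irreducible (d = -894 is squarefree, ≠ 1, hence not a square), so deg(m_α) = 2. Thus [Q(α):Q] = 2.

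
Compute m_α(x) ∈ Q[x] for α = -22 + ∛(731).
m_α(x) = x^3 + 66x^2 + 1452x + 9917

Set β = α + 22 = ∛(731), so β^3 = 731. Then (α + 22)^3 - 731 = 0, i.e. α is a root of g(x) = (x + 22)^3 - 731 = x^3 + 66x^2 + 1452x + 9917. Since g(x) = h(x + 22) where h(x) = x^3 - 731, and h is irreducible over Q (because 731 is not a perfect cube, so h has no rational root, and a monic cubic with no rational root is irreducible), g is also irreducible (irreducibility is preserved under the substitution x → x + 22). Hence m_α(x) = x^3 + 66x^2 + 1452x + 9917.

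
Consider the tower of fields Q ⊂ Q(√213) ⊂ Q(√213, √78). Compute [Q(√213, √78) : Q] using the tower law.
[Q(√213, √78) : Q] = 4

[Q(√213):Q] = 2 (min poly x^2 - 213, irreducible since 213 is squarefree > 1). For the top step, suppose √78 ∈ Q(√213), say √78 = c + d√213 with c, d ∈ Q. Squaring: 78 = c^2 + 213d^2 + 2cd√213. Since √213 ∉ Q this forces 2cd = 0. If d = 0 then √78 = c ∈ Q, contradicting 78 squarefree > 1. If c = 0 then 78 = 213d^2, so 213·78 = (213d)^2 is a perfect square in Q — but 213·78 = 16614 is not a perfect square (since 213 and 78 are distinct squarefree integers). Contradiction. Hence √78 ∉ Q(√213), so x^2 - 78 stays irreducible over Q(√213) and [Q(√213, √78) : Q(√213)] = 2. By the tower law, [Q(√213, √78) : Q] = 2 · 2 = 4.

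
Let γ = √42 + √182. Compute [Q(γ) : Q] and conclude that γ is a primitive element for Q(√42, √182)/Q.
[Q(γ) : Q] = 4 (equivalently, Q(γ) = Q(√42, √182))

Obviously Q(γ) ⊆ Q(√42, √182), and [Q(√42, √182):Q] = 4 (since 42, 182 are distinct squarefree integers > 1 with 7644 not a perfect square). To show equality we compute the minimal polynomial of γ. From γ = √42 + √182: γ^2 = 42 + 2√(7644) + 182 = 224 + 2√(7644), so γ^2 - 224 = 2√(7644); squaring, (γ^2 - 224)^2 = 4·7644, i.e. γ^4 - 448γ^2 + 50176 - 30576 = 0, i.e. γ^4 - 448γ^2 + 19600 = 0. So γ is a root of x^4 - 448x^2 + 19600. This polynomial is irreducible over Q: it has no rational root (each ±√42 ± √182 is irrational), and any factorization into two quadratics over Q would force √(7644) ∈ Q (pairing opposite roots) or √42, √182 ∈ Q (other pairings), all impossible. Hence [Q(γ):Q] = 4 = [Q(√42, √182):Q], so Q(γ) = Q(√42, √182).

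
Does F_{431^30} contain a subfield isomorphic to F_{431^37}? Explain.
No: F_{431^37} is not a subfield of F_{431^30}

F_{p^m} embeds in F_{p^n} iff m | n. Here 37 ∤ 30 (since 30 = 0·37 + 30 with remainder 30 ≠ 0), so F_{431^37} is not a subfield of F_{431^30}. Equivalently: if it were, the tower law would give 37 = [F_{431^37}:F_431] dividing [F_{431^30}:F_431] = 30, contradiction.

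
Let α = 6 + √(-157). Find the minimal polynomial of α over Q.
m_α(x) = x^2 - 12x + 193

From α - 6 = √(-157), squaring gives (α - 6)^2 = -157, i.e. α^2 - 12α + 36 = -157, so α^2 - 12α + 193 = 0. The discriminant of x^2 - 12x + 193 is (-12)^2 - 4·(193) = 144 - 772 = -628, and 4·(-157) is not a perfect square in Q since -157 is squarefree and ≠ 1. Hence x^2 - 12x + 193 is irreducible over Q and is the minimal polynomial of α.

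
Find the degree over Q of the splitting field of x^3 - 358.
[K : Q] = 6

The roots of x^3 - 358 are ∛358, ω∛358, ω^2∛358 where ω = e^(2πi/3) is a primitive cube root of unity, so K = Q(∛358, ω). Now [Q(∛358):Q] = 3 (since 358 is not a perfect cube, x^3 - 358 is irreducible) and [Q(ω):Q] = 2. Both 2 and 3 divide [K:Q], and [K:Q] ≤ 3·2 = 6, so [K:Q] = 6. (Equivalently: Q(∛358) ⊂ R but ω ∉ R, so [K : Q(∛358)] = 2.)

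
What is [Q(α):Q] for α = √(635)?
[Q(α):Q] = 2

[Q(α):Q] equals the degree of the minimal polynomial of α. Here α^2 = 635 and x^2 - 635 is irreducible (d = 635 is squarefree, ≠ 1, hence not a square), so deg(m_α) = 2. Thus [Q(α):Q] = 2.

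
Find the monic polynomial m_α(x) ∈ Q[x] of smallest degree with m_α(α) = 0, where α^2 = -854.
m_α(x) = x^2 + 854

α satisfies α^2 + 854 = 0, so x^2 + 854 annihilates α. Since d = -854 is squarefree and ≠ 1, it is not a perfect square in Q, so x^2 + 854 has no rational root and is therefore irreducible over Q (a degree-2 polynomial over a field is irreducible iff it has no root). Hence m_α(x) = x^2 + 854.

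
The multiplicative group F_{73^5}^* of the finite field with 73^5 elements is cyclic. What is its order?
|F_{73^5}^*| = 2073071592

F_{73^5} has 73^5 = 2073071593 elements; its multiplicative group consists of all nonzero elements, so |F_{73^5}^*| = 2073071593 - 1 = 2073071592. (It is cyclic since any finite subgroup of the multiplicative group of a field is cyclic.)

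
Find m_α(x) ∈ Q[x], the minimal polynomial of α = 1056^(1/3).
m_α(x) = x^3 - 1056

α satisfies α^3 = 1056, so x^3 - 1056 annihilates α. By the rational root test, a rational root p/q (in lowest terms) of x^3 - 1056 would satisfy p^3 = 1056 q^3, forcing q = 1 and p^3 = 1056; but 1056 is not a perfect cube, contradiction. A monic cubic over Q with no rational root is irreducible (any nontrivial factorization would include a linear factor). Hence x^3 - 1056 is the minimal polynomial of α, and in particular [Q(α):Q] = 3.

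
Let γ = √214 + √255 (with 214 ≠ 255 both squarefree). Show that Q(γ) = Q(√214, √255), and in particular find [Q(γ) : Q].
[Q(γ) : Q] = 4 (equivalently, Q(γ) = Q(√214, √255))

Obviously Q(γ) ⊆ Q(√214, √255), and [Q(√214, √255):Q] = 4 (since 214, 255 are distinct squarefree integers > 1 with 54570 not a perfect square). To show equality we compute the minimal polynomial of γ. From γ = √214 + √255: γ^2 = 214 + 2√(54570) + 255 = 469 + 2√(54570), so γ^2 - 469 = 2√(54570); squaring, (γ^2 - 469)^2 = 4·54570, i.e. γ^4 - 938γ^2 + 219961 - 218280 = 0, i.e. γ^4 - 938γ^2 + 1681 = 0. So γ is a root of x^4 - 938x^2 + 1681. This polynomial is irreducible over Q: it has no rational root (each ±√214 ± √255 is irrational), and any factorization into two quadratics over Q would force √(54570) ∈ Q (pairing opposite roots) or √214, √255 ∈ Q (other pairings), all impossible. Hence [Q(γ):Q] = 4 = [Q(√214, √255):Q], so Q(γ) = Q(√214, √255).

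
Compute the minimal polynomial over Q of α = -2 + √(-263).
m_α(x) = x^2 + 4x + 267

From α + 2 = √(-263), squaring gives (α + 2)^2 = -263, i.e. α^2 + 4α + 4 = -263, so α^2 + 4α + 267 = 0. The discriminant of x^2 + 4x + 267 is (4)^2 - 4·(267) = 16 - 1068 = -1052, and 4·(-263) is not a perfect square in Q since -263 is squarefree and ≠ 1. Hence x^2 + 4x + 267 is irreducible over Q and is the minimal polynomial of α.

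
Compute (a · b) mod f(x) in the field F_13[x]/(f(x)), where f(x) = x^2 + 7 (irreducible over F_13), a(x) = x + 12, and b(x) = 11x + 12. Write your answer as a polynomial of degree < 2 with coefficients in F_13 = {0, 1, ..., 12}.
a · b ≡ x + 2 (mod f(x))

Multiply in F_13[x]: a(x)·b(x) = (x + 12)·(11x + 12) = 11x^2 + x + 1. This has degree ≥ 2, so divide by f(x) over F_13: 11x^2 + x + 1 = (11)·(x^2 + 7) + (x + 2). Hence a·b ≡ x + 2 (mod f). (F_13[x]/(f) is a field with 13^2 = 169 elements since f is irreducible of degree 2.)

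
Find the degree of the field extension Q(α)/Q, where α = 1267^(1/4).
[Q(α):Q] = 4

α is a root of x^4 - 1267. By Eisenstein's criterion at the prime p = 7 (which divides the constant term 1267 but p^2 = 49 does not, since 1267 is squarefree), x^4 - 1267 is irreducible over Q. Hence [Q(α):Q] = 4.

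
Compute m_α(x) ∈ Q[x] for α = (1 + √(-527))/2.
m_α(x) = x^2 - x + 132

From 2α - 1 = √(-527), squaring gives (2α - 1)^2 = -527, i.e. 4α^2 - 4α + 1 = -527, so α^2 - α + (1 + 527)/4 = 0. Since -527 ≡ 1 (mod 4), (1 + 527)/4 = 132 ∈ Z. The polynomial x^2 - x + 132 has discriminant 1 - 4·(132) = -527, which is not a perfect square in Q (d = -527 is squarefree and ≠ 1), so x^2 - x + 132 is irreducible over Q. It is the minimal polynomial of α.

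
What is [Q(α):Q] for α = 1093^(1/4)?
[Q(α):Q] = 4

α is a root of x^4 - 1093. By Eisenstein's criterion at the prime p = 1093 (which divides the constant term 1093 but p^2 = 1194649 does not, since 1093 is squarefree), x^4 - 1093 is irreducible over Q. Hence [Q(α):Q] = 4.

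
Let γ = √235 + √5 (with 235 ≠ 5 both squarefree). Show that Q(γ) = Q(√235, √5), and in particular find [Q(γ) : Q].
[Q(γ) : Q] = 4 (equivalently, Q(γ) = Q(√235, √5))

Obviously Q(γ) ⊆ Q(√235, √5), and [Q(√235, √5):Q] = 4 (since 235, 5 are distinct squarefree integers > 1 with 1175 not a perfect square). To show equality we compute the minimal polynomial of γ. From γ = √235 + √5: γ^2 = 235 + 2√(1175) + 5 = 240 + 2√(1175), so γ^2 - 240 = 2√(1175); squaring, (γ^2 - 240)^2 = 4·1175, i.e. γ^4 - 480γ^2 + 57600 - 4700 = 0, i.e. γ^4 - 480γ^2 + 52900 = 0. So γ is a root of x^4 - 480x^2 + 52900. This polynomial is irreducible over Q: it has no rational root (each ±√235 ± √5 is irrational), and any factorization into two quadratics over Q would force √(1175) ∈ Q (pairing opposite roots) or √235, √5 ∈ Q (other pairings), all impossible. Hence [Q(γ):Q] = 4 = [Q(√235, √5):Q], so Q(γ) = Q(√235, √5).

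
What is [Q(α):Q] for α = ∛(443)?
[Q(α):Q] = 3

The minimal polynomial of α is x^3 - 443, irreducible over Q since 443 is not a perfect cube (so x^3 - 443 has no rational root). Hence [Q(α):Q] = deg(m_α) = 3.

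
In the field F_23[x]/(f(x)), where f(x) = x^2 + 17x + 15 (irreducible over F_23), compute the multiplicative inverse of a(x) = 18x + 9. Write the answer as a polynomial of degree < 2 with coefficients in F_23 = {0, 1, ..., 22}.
a(x)^(-1) ≡ 14x + 1 (mod f(x))

Since f is irreducible over F_23, F_23[x]/(f) is a field and a(x) ≠ 0 has an inverse. Apply the extended Euclidean algorithm to f(x) and a(x) in F_23[x]: f(x) = (9x + 22)·a(x) + (1). The last nonzero remainder is the constant 1 = gcd(f, a) in F_23. Back-substituting through the division chain expresses 1 = s(x)·a(x) + t(x)·f(x) with s(x) ≡ 14x + 1 (mod f), so a(x)^(-1) ≡ s(x) = 14x + 1 (mod f). Check: (18x + 9)·(14x + 1) = 22x^2 + 6x + 9 ≡ 1 (mod x^2 + 17x + 15).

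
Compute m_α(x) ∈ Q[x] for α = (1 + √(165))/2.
m_α(x) = x^2 - x - 41

From 2α - 1 = √(165), squaring gives (2α - 1)^2 = 165, i.e. 4α^2 - 4α + 1 = 165, so α^2 - α + (1 - 165)/4 = 0. Since 165 ≡ 1 (mod 4), (1 - 165)/4 = -41 ∈ Z. The polynomial x^2 - x - 41 has discriminant 1 - 4·(-41) = 165, which is not a perfect square in Q (d = 165 is squarefree and ≠ 1), so x^2 - x - 41 is irreducible over Q. It is the minimal polynomial of α.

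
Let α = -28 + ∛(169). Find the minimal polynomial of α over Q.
m_α(x) = x^3 + 84x^2 + 2352x + 21783

Set β = α + 28 = ∛(169), so β^3 = 169. Then (α + 28)^3 - 169 = 0, i.e. α is a root of g(x) = (x + 28)^3 - 169 = x^3 + 84x^2 + 2352x + 21783. Since g(x) = h(x + 28) where h(x) = x^3 - 169, and h is irreducible over Q (because 169 is not a perfect cube, so h has no rational root, and a monic cubic with no rational root is irreducible), g is also irreducible (irreducibility is preserved under the substitution x → x + 28). Hence m_α(x) = x^3 + 84x^2 + 2352x + 21783.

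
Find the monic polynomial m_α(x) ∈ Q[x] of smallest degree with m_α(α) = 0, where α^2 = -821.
m_α(x) = x^2 + 821

α satisfies α^2 + 821 = 0, so x^2 + 821 annihilates α. Since d = -821 is squarefree and ≠ 1, it is not a perfect square in Q, so x^2 + 821 has no rational root and is therefore irreducible over Q (a degree-2 polynomial over a field is irreducible iff it has no root). Hence m_α(x) = x^2 + 821.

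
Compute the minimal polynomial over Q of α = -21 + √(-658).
m_α(x) = x^2 + 42x + 1099

From α + 21 = √(-658), squaring gives (α + 21)^2 = -658, i.e. α^2 + 42α + 441 = -658, so α^2 + 42α + 1099 = 0. The discriminant of x^2 + 42x + 1099 is (42)^2 - 4·(1099) = 1764 - 4396 = -2632, and 4·(-658) is not a perfect square in Q since -658 is squarefree and ≠ 1. Hence x^2 + 42x + 1099 is irreducible over Q and is the minimal polynomial of α.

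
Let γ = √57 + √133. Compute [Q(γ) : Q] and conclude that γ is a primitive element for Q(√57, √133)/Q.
[Q(γ) : Q] = 4 (equivalently, Q(γ) = Q(√57, √133))

Obviously Q(γ) ⊆ Q(√57, √133), and [Q(√57, √133):Q] = 4 (since 57, 133 are distinct squarefree integers > 1 with 7581 not a perfect square). To show equality we compute the minimal polynomial of γ. From γ = √57 + √133: γ^2 = 57 + 2√(7581) + 133 = 190 + 2√(7581), so γ^2 - 190 = 2√(7581); squaring, (γ^2 - 190)^2 = 4·7581, i.e. γ^4 - 380γ^2 + 36100 - 30324 = 0, i.e. γ^4 - 380γ^2 + 5776 = 0. So γ is a root of x^4 - 380x^2 + 5776. This polynomial is irreducible over Q: it has no rational root (each ±√57 ± √133 is irrational), and any factorization into two quadratics over Q would force √(7581) ∈ Q (pairing opposite roots) or √57, √133 ∈ Q (other pairings), all impossible. Hence [Q(γ):Q] = 4 = [Q(√57, √133):Q], so Q(γ) = Q(√57, √133).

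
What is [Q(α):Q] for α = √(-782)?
[Q(α):Q] = 2

[Q(α):Q] equals the degree of the minimal polynomial of α. Here α^2 = -782 and x^2 + 782 is irreducible (d = -782 is squarefree, ≠ 1, hence not a square), so deg(m_α) = 2. Thus [Q(α):Q] = 2.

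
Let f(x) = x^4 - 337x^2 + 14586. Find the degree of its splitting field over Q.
[K : Q] = 4

Solving the quadratic in x^2: x^2 = (337 ± √(337^2 - 4·14586))/2 = (337 ± √55225)/2 = (337 ± 235)/2, giving x^2 = 51 or x^2 = 286. So f(x) = (x^2 - 51)(x^2 - 286) and the roots of f are ±√51, ±√286. Hence the splitting field is K = Q(√51, √286). Since 51 and 286 are distinct squarefree integers > 1, their product 14586 is not a perfect square, so √286 ∉ Q(√51). By the tower law [K:Q] = [Q(√51,√286):Q(√51)] · [Q(√51):Q] = 2 · 2 = 4.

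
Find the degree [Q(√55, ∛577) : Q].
[Q(√55, ∛577) : Q] = 6

Let L = Q(√55, ∛577). Since Q(√55) ⊂ L and [Q(√55):Q] = 2, the tower law gives 2 | [L:Q]. Likewise Q(∛577) ⊂ L with [Q(∛577):Q] = 3 (because 577 is not a perfect cube), so 3 | [L:Q]. As gcd(2,3) = 1, [L:Q] is divisible by 6. Conversely L is generated over Q by √55 and ∛577, so [L:Q] ≤ 2·3 = 6. Therefore [Q(√55, ∛577) : Q] = 6.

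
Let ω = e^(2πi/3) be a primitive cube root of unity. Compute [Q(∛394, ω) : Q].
[Q(∛394, ω) : Q] = 6

[Q(∛394):Q] = 3 (min poly x^3 - 394, irreducible since 394 is not a perfect cube). [Q(ω):Q] = 2 (min poly x^2 + x + 1). Since Q(∛394) ⊂ R and ω ∉ R, we have ω ∉ Q(∛394), so x^2 + x + 1 remains irreducible over Q(∛394) and [Q(∛394, ω) : Q(∛394)] = 2. By the tower law, [Q(∛394, ω) : Q] = 3 · 2 = 6. (In fact Q(∛394, ω) is the splitting field of x^3 - 394 over Q.)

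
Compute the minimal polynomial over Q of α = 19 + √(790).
m_α(x) = x^2 - 38x - 429

From α - 19 = √(790), squaring gives (α - 19)^2 = 790, i.e. α^2 - 38α + 361 = 790, so α^2 - 38α - 429 = 0. The discriminant of x^2 - 38x - 429 is (-38)^2 - 4·(-429) = 1444 + 1716 = 3160, and 4·(790) is not a perfect square in Q since 790 is squarefree and ≠ 1. Hence x^2 - 38x - 429 is irreducible over Q and is the minimal polynomial of α.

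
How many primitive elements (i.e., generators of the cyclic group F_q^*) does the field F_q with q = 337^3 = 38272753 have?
There are φ(38272752) = 10668672 primitive elements

F_q^* is cyclic of order q - 1 = 38272752. A cyclic group of order m has exactly φ(m) generators. Here m = 38272752 = 2^4 · 3^2 · 7 · 43 · 883, so the number of primitive elements is φ(38272752) = 10668672.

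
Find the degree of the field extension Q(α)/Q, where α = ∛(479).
[Q(α):Q] = 3

The minimal polynomial of α is x^3 - 479, irreducible over Q since 479 is not a perfect cube (so x^3 - 479 has no rational root). Hence [Q(α):Q] = deg(m_α) = 3.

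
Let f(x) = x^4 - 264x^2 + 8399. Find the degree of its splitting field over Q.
[K : Q] = 4

Solving the quadratic in x^2: x^2 = (264 ± √(264^2 - 4·8399))/2 = (264 ± √36100)/2 = (264 ± 190)/2, giving x^2 = 227 or x^2 = 37. So f(x) = (x^2 - 227)(x^2 - 37) and the roots of f are ±√227, ±√37. Hence the splitting field is K = Q(√227, √37). Since 227 and 37 are distinct squarefree integers > 1, their product 8399 is not a perfect square, so √37 ∉ Q(√227). By the tower law [K:Q] = [Q(√227,√37):Q(√227)] · [Q(√227):Q] = 2 · 2 = 4.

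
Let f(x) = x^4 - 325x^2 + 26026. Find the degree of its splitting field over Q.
[K : Q] = 4

Solving the quadratic in x^2: x^2 = (325 ± √(325^2 - 4·26026))/2 = (325 ± √1521)/2 = (325 ± 39)/2, giving x^2 = 143 or x^2 = 182. So f(x) = (x^2 - 143)(x^2 - 182) and the roots of f are ±√143, ±√182. Hence the splitting field is K = Q(√143, √182). Since 143 and 182 are distinct squarefree integers > 1, their product 26026 is not a perfect square, so √182 ∉ Q(√143). By the tower law [K:Q] = [Q(√143,√182):Q(√143)] · [Q(√143):Q] = 2 · 2 = 4.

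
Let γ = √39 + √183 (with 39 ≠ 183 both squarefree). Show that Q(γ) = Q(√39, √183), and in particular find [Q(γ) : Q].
[Q(γ) : Q] = 4 (equivalently, Q(γ) = Q(√39, √183))

Obviously Q(γ) ⊆ Q(√39, √183), and [Q(√39, √183):Q] = 4 (since 39, 183 are distinct squarefree integers > 1 with 7137 not a perfect square). To show equality we compute the minimal polynomial of γ. From γ = √39 + √183: γ^2 = 39 + 2√(7137) + 183 = 222 + 2√(7137), so γ^2 - 222 = 2√(7137); squaring, (γ^2 - 222)^2 = 4·7137, i.e. γ^4 - 444γ^2 + 49284 - 28548 = 0, i.e. γ^4 - 444γ^2 + 20736 = 0. So γ is a root of x^4 - 444x^2 + 20736. This polynomial is irreducible over Q: it has no rational root (each ±√39 ± √183 is irrational), and any factorization into two quadratics over Q would force √(7137) ∈ Q (pairing opposite roots) or √39, √183 ∈ Q (other pairings), all impossible. Hence [Q(γ):Q] = 4 = [Q(√39, √183):Q], so Q(γ) = Q(√39, √183).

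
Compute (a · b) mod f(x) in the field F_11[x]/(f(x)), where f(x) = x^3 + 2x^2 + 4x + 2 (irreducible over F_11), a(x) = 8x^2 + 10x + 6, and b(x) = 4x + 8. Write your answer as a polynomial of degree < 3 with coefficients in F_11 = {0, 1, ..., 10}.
a · b ≡ 7x^2 + 9x + 6 (mod f(x))

Multiply in F_11[x]: a(x)·b(x) = (8x^2 + 10x + 6)·(4x + 8) = 10x^3 + 5x^2 + 5x + 4. This has degree ≥ 3, so divide by f(x) over F_11: 10x^3 + 5x^2 + 5x + 4 = (10)·(x^3 + 2x^2 + 4x + 2) + (7x^2 + 9x + 6). Hence a·b ≡ 7x^2 + 9x + 6 (mod f). (F_11[x]/(f) is a field with 11^3 = 1331 elements since f is irreducible of degree 3.)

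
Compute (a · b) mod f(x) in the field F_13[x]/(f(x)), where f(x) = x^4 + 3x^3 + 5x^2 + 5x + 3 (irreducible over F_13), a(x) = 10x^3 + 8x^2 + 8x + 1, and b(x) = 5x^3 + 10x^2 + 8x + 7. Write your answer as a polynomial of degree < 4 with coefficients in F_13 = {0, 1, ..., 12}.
a · b ≡ x^3 + 12x + 2 (mod f(x))

Multiply in F_13[x]: a(x)·b(x) = (10x^3 + 8x^2 + 8x + 1)·(5x^3 + 10x^2 + 8x + 7) = 11x^6 + 10x^5 + 5x^4 + 11x^3 + 12x + 7. This has degree ≥ 4, so divide by f(x) over F_13: 11x^6 + 10x^5 + 5x^4 + 11x^3 + 12x + 7 = (11x^2 + 3x + 6)·(x^4 + 3x^3 + 5x^2 + 5x + 3) + (x^3 + 12x + 2). Hence a·b ≡ x^3 + 12x + 2 (mod f). (F_13[x]/(f) is a field with 13^4 = 28561 elements since f is irreducible of degree 4.)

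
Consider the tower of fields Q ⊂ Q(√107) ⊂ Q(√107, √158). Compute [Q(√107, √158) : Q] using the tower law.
[Q(√107, √158) : Q] = 4

[Q(√107):Q] = 2 (min poly x^2 - 107, irreducible since 107 is squarefree > 1). For the top step, suppose √158 ∈ Q(√107), say √158 = c + d√107 with c, d ∈ Q. Squaring: 158 = c^2 + 107d^2 + 2cd√107. Since √107 ∉ Q this forces 2cd = 0. If d = 0 then √158 = c ∈ Q, contradicting 158 squarefree > 1. If c = 0 then 158 = 107d^2, so 107·158 = (107d)^2 is a perfect square in Q — but 107·158 = 16906 is not a perfect square (since 107 and 158 are distinct squarefree integers). Contradiction. Hence √158 ∉ Q(√107), so x^2 - 158 stays irreducible over Q(√107) and [Q(√107, √158) : Q(√107)] = 2. By the tower law, [Q(√107, √158) : Q] = 2 · 2 = 4.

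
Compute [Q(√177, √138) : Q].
[Q(√177, √138) : Q] = 4

[Q(√177):Q] = 2 (min poly x^2 - 177, irreducible since 177 is squarefree > 1). For the top step, suppose √138 ∈ Q(√177), say √138 = c + d√177 with c, d ∈ Q. Squaring: 138 = c^2 + 177d^2 + 2cd√177. Since √177 ∉ Q this forces 2cd = 0. If d = 0 then √138 = c ∈ Q, contradicting 138 squarefree > 1. If c = 0 then 138 = 177d^2, so 177·138 = (177d)^2 is a perfect square in Q — but 177·138 = 24426 is not a perfect square (since 177 and 138 are distinct squarefree integers). Contradiction. Hence √138 ∉ Q(√177), so x^2 - 138 stays irreducible over Q(√177) and [Q(√177, √138) : Q(√177)] = 2. By the tower law, [Q(√177, √138) : Q] = 2 · 2 = 4.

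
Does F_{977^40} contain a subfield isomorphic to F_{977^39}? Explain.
No: F_{977^39} is not a subfield of F_{977^40}

F_{p^m} embeds in F_{p^n} iff m | n. Here 39 ∤ 40 (since 40 = 1·39 + 1 with remainder 1 ≠ 0), so F_{977^39} is not a subfield of F_{977^40}. Equivalently: if it were, the tower law would give 39 = [F_{977^39}:F_977] dividing [F_{977^40}:F_977] = 40, contradiction.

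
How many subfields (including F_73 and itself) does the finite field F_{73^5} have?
F_{73^5} has 2 subfields

The subfields of F_{p^n} are exactly the fields F_{p^d} for d | n (each is the fixed field of the unique index-d subgroup of Gal(F_{p^n}/F_p) ≅ Z/nZ). The divisors of n = 5 are {1, 5}, giving 2 subfields: F_{73^1}, F_{73^5}.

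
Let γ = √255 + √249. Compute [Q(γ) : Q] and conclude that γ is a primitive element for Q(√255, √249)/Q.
[Q(γ) : Q] = 4 (equivalently, Q(γ) = Q(√255, √249))

Obviously Q(γ) ⊆ Q(√255, √249), and [Q(√255, √249):Q] = 4 (since 255, 249 are distinct squarefree integers > 1 with 63495 not a perfect square). To show equality we compute the minimal polynomial of γ. From γ = √255 + √249: γ^2 = 255 + 2√(63495) + 249 = 504 + 2√(63495), so γ^2 - 504 = 2√(63495); squaring, (γ^2 - 504)^2 = 4·63495, i.e. γ^4 - 1008γ^2 + 254016 - 253980 = 0, i.e. γ^4 - 1008γ^2 + 36 = 0. So γ is a root of x^4 - 1008x^2 + 36. This polynomial is irreducible over Q: it has no rational root (each ±√255 ± √249 is irrational), and any factorization into two quadratics over Q would force √(63495) ∈ Q (pairing opposite roots) or √255, √249 ∈ Q (other pairings), all impossible. Hence [Q(γ):Q] = 4 = [Q(√255, √249):Q], so Q(γ) = Q(√255, √249).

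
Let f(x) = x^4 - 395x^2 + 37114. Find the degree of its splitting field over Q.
[K : Q] = 4

Solving the quadratic in x^2: x^2 = (395 ± √(395^2 - 4·37114))/2 = (395 ± √7569)/2 = (395 ± 87)/2, giving x^2 = 154 or x^2 = 241. So f(x) = (x^2 - 154)(x^2 - 241) and the roots of f are ±√154, ±√241. Hence the splitting field is K = Q(√154, √241). Since 154 and 241 are distinct squarefree integers > 1, their product 37114 is not a perfect square, so √241 ∉ Q(√154). By the tower law [K:Q] = [Q(√154,√241):Q(√154)] · [Q(√154):Q] = 2 · 2 = 4.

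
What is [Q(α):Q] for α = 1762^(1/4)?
[Q(α):Q] = 4

α is a root of x^4 - 1762. By Eisenstein's criterion at the prime p = 2 (which divides the constant term 1762 but p^2 = 4 does not, since 1762 is squarefree), x^4 - 1762 is irreducible over Q. Hence [Q(α):Q] = 4.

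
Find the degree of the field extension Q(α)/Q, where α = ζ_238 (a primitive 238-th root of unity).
[Q(α):Q] = 96

The minimal polynomial of ζ_238 over Q is the 238-th cyclotomic polynomial Φ_238(x), which is irreducible over Q and has degree φ(238) = 96. Hence [Q(α):Q] = φ(238) = 96.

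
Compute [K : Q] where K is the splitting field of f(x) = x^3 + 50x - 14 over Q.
[K : Q] = 6

By the rational root test, any rational root of the monic integer polynomial f(x) = x^3 + 50x - 14 must be an integer dividing the constant term -14, i.e. one of ±{1, 2, 7, 14}. Evaluating: f(1) = 37, f(-1) = -65, f(2) = 94, f(-2) = -122, f(7) = 679, f(-7) = -707, f(14) = 3430, f(-14) = -3458; none is 0, so f has no rational root and is therefore irreducible over Q (a cubic with no linear factor over a field is irreducible). For an irreducible cubic, the Galois group is A_3 or S_3 according as the discriminant disc(f) = -4a^3 - 27b^2 = -4·(50)^3 - 27·(-14)^2 = -505292 is or is not a square in Q. Here disc(f) = -505292 is not a perfect square in Q, so the Galois group of f over Q is not contained in A_3 and must be all of S_3. The splitting field has degree |S_3| = 6 over Q, so [K : Q] = 6.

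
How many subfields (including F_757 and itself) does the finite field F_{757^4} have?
F_{757^4} has 3 subfields

The subfields of F_{p^n} are exactly the fields F_{p^d} for d | n (each is the fixed field of the unique index-d subgroup of Gal(F_{p^n}/F_p) ≅ Z/nZ). The divisors of n = 4 are {1, 2, 4}, giving 3 subfields: F_{757^1}, F_{757^2}, F_{757^4}.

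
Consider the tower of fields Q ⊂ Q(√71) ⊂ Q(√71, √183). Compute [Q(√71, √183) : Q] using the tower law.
[Q(√71, √183) : Q] = 4

[Q(√71):Q] = 2 (min poly x^2 - 71, irreducible since 71 is squarefree > 1). For the top step, suppose √183 ∈ Q(√71), say √183 = c + d√71 with c, d ∈ Q. Squaring: 183 = c^2 + 71d^2 + 2cd√71. Since √71 ∉ Q this forces 2cd = 0. If d = 0 then √183 = c ∈ Q, contradicting 183 squarefree > 1. If c = 0 then 183 = 71d^2, so 71·183 = (71d)^2 is a perfect square in Q — but 71·183 = 12993 is not a perfect square (since 71 and 183 are distinct squarefree integers). Contradiction. Hence √183 ∉ Q(√71), so x^2 - 183 stays irreducible over Q(√71) and [Q(√71, √183) : Q(√71)] = 2. By the tower law, [Q(√71, √183) : Q] = 2 · 2 = 4.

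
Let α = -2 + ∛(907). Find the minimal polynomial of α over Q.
m_α(x) = x^3 + 6x^2 + 12x - 899

Set β = α + 2 = ∛(907), so β^3 = 907. Then (α + 2)^3 - 907 = 0, i.e. α is a root of g(x) = (x + 2)^3 - 907 = x^3 + 6x^2 + 12x - 899. Since g(x) = h(x + 2) where h(x) = x^3 - 907, and h is irreducible over Q (because 907 is not a perfect cube, so h has no rational root, and a monic cubic with no rational root is irreducible), g is also irreducible (irreducibility is preserved under the substitution x → x + 2). Hence m_α(x) = x^3 + 6x^2 + 12x - 899.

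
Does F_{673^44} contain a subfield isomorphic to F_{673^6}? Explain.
No: F_{673^6} is not a subfield of F_{673^44}

F_{p^m} embeds in F_{p^n} iff m | n. Here 6 ∤ 44 (since 44 = 7·6 + 2 with remainder 2 ≠ 0), so F_{673^6} is not a subfield of F_{673^44}. Equivalently: if it were, the tower law would give 6 = [F_{673^6}:F_673] dividing [F_{673^44}:F_673] = 44, contradiction.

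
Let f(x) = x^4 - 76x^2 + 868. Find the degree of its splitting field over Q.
[K : Q] = 4

Solving the quadratic in x^2: x^2 = (76 ± √(76^2 - 4·868))/2 = (76 ± √2304)/2 = (76 ± 48)/2, giving x^2 = 14 or x^2 = 62. So f(x) = (x^2 - 14)(x^2 - 62) and the roots of f are ±√14, ±√62. Hence the splitting field is K = Q(√14, √62). Since 14 and 62 are distinct squarefree integers > 1, their product 868 is not a perfect square, so √62 ∉ Q(√14). By the tower law [K:Q] = [Q(√14,√62):Q(√14)] · [Q(√14):Q] = 2 · 2 = 4.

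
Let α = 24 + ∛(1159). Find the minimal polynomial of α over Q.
m_α(x) = x^3 - 72x^2 + 1728x - 14983

Set β = α - 24 = ∛(1159), so β^3 = 1159. Then (α - 24)^3 - 1159 = 0, i.e. α is a root of g(x) = (x - 24)^3 - 1159 = x^3 - 72x^2 + 1728x - 14983. Since g(x) = h(x - 24) where h(x) = x^3 - 1159, and h is irreducible over Q (because 1159 is not a perfect cube, so h has no rational root, and a monic cubic with no rational root is irreducible), g is also irreducible (irreducibility is preserved under the substitution x → x - 24). Hence m_α(x) = x^3 - 72x^2 + 1728x - 14983.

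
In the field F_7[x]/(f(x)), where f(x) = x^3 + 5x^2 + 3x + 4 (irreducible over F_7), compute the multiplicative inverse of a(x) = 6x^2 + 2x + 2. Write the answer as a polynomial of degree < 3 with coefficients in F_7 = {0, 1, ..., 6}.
a(x)^(-1) ≡ 5x^2 + 4 (mod f(x))

Since f is irreducible over F_7, F_7[x]/(f) is a field and a(x) ≠ 0 has an inverse. Apply the extended Euclidean algorithm to f(x) and a(x) in F_7[x]: f(x) = (6x)·a(x) + (5x + 4);  a(x) = (4x)·(5x + 4) + (2). The last nonzero remainder is the constant 2 = gcd(f, a) in F_7. Back-substituting through the division chain expresses 2 = s(x)·a(x) + t(x)·f(x) with s(x) ≡ 3x^2 + 1 (mod f), so (3x^2 + 1)·a(x) ≡ 2 (mod f). Multiplying by 2^(-1) ≡ 4 in F_7 gives a(x)^(-1) ≡ 4·(3x^2 + 1) ≡ 5x^2 + 4 (mod f). Check: (6x^2 + 2x + 2)·(5x^2 + 4) = 2x^4 + 3x^3 + 6x^2 + x + 1 ≡ 1 (mod x^3 + 5x^2 + 3x + 4).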